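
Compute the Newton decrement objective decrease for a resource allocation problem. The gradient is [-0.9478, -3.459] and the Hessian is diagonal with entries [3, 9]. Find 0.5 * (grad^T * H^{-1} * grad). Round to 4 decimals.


Step 1: H is diagonal, so H^(-1) * g = [-0.3159, -0.3843].
Step 2: g^T H^(-1) g = sum_i g_i^2 / H_ii
  = (-0.9478)^2/3 + (-3.459)^2/9
  = 0.2994 + 1.3294 = 1.6289
Step 3: Objective decrease = 0.5 * g^T H^(-1) g = 0.8144


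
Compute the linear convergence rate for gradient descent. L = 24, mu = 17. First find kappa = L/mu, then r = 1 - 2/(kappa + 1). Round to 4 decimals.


Step 1: Compute the condition number.
kappa = L/mu = 24/17 = 1.4118
Step 2: Compute the convergence rate.
r = 1 - 2/(kappa + 1) = 1 - 2*mu/(L + mu) = (L - mu)/(L + mu) = 7/41 = 0.1707


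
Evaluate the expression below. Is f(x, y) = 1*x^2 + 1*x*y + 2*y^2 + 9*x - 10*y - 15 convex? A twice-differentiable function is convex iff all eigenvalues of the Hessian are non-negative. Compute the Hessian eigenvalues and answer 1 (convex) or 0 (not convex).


The Hessian of f(x,y) = 1*x^2 + 1*x*y + 2*y^2 + 9*x - 10*y - 15 is:
H = [[2, 1], [1, 4]]
Trace = 2 + 4 = 6
Determinant = 2*4 - (1)^2 = 7
Discriminant = (6)^2 - 4*7 = 8.0
Eigenvalues: lambda_1 = 1.5858, lambda_2 = 4.4142
The function is convex.

1


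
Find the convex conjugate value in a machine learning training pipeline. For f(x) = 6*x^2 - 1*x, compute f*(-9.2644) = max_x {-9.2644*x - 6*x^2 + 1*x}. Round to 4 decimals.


f*(y) = sup_x {y*x - a*x^2 - b*x} = sup_x {(y-b)*x - a*x^2}
FOC: (y - b) - 2a*x = 0 => x* = (y - b)/(2a)
x* = (-9.2644 + 1)/(2*6) = -0.6887
f*(-9.2644) = (y-b)^2/(4a) = (-9.2644 + 1)^2/(4*6)
= 68.3003/24 = 2.8458


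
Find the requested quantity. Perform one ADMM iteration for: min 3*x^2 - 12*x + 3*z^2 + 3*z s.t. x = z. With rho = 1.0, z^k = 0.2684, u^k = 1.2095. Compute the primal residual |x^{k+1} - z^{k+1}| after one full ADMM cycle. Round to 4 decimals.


ADMM iteration with rho = 1.0, z^k = 0.2684, u^k = 1.2095
Step 1: x-update.
Minimize 3*x^2 - 12*x + (1.0/2)*(x - 0.2684 + 1.2095)^2
FOC: (2*3 + 1.0)*x = 12 + 1.0*(0.2684 - 1.2095)
x^{k+1} = 1.5798
Step 2: z-update.
Minimize 3*z^2 + 3*z + (1.0/2)*(1.5798 - z + 1.2095)^2
FOC: (2*3 + 1.0)*z = -3 + 1.0*(1.5798 + 1.2095)
z^{k+1} = -0.0301
Step 3: u-update.
u^{k+1} = 1.2095 + 1.5798 + 0.0301 = 2.8194
Step 4: Primal residual = |1.5798 + 0.0301| = 1.6099


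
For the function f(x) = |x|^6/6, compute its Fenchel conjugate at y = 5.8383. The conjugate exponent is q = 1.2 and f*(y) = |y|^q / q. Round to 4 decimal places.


The conjugate exponent q satisfies 1/p + 1/q = 1.
p = 6, so q = 6/(6 - 1) = 1.2
|y|^q = 5.8383^1.2 = 8.3089
f*(5.8383) = 8.3089 / 1.2 = 6.9241


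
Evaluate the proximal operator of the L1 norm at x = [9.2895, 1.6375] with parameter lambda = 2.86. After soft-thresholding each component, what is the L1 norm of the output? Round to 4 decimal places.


Soft-thresholding with lambda = 2.86:
prox(9.2895) = sign(9.2895)*max(|9.2895| - 2.86, 0) = 6.4295
prox(1.6375) = sign(1.6375)*max(|1.6375| - 2.86, 0) = 0.0
prox(x) = [6.4295, 0.0]
||prox(x)||_1 = 6.4295 + 0.0 = 6.4295


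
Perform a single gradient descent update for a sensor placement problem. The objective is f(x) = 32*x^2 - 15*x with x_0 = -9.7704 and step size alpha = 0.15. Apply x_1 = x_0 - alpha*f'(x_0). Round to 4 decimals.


We compute the gradient at x_0 and apply the update.
f'(x) = 64*x - 15
f'(-9.7704) = 64*-9.7704 - 15 = -640.3056
x_1 = -9.7704 - 0.15*-640.3056 = 86.2754


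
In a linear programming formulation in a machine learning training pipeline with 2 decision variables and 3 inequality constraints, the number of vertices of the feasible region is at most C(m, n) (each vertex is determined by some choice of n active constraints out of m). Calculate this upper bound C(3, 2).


Each vertex corresponds to some choice of n active constraints out of m, so the number of vertices is at most C(m, n) = m! / (n!(m-n)!).
m = 3, n = 2
Numerator: 3 * 2
Denominator: 2! = 2
C(3, 2) = 3


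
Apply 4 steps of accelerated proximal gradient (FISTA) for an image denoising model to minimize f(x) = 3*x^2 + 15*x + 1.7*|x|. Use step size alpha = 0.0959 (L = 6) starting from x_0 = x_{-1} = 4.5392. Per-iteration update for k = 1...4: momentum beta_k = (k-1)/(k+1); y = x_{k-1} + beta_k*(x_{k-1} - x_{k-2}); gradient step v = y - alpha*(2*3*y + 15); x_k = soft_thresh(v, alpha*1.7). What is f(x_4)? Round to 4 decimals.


FISTA on f(x) = 3*x^2 + 15*x + 1.7*|x|
L = 6, alpha = 0.0959
Iteration 1: beta = 0.0, y = 4.5392 + 0.0*(4.5392 - 4.5392) = 4.5392
  grad(y) = 42.2352, v = y - alpha*grad = 0.4888
  prox(v) = soft_thresh(0.4888, 0.163) = 0.3258
Iteration 2: beta = 0.3333, y = 0.3258 + 0.3333*(0.3258 - 4.5392) = -1.0786
  grad(y) = 8.5281, v = y - alpha*grad = -1.8965
  prox(v) = soft_thresh(-1.8965, 0.163) = -1.7335
Iteration 3: beta = 0.5, y = -1.7335 + 0.5*(-1.7335 - 0.3258) = -2.7631
  grad(y) = -1.5786, v = y - alpha*grad = -2.6117
  prox(v) = soft_thresh(-2.6117, 0.163) = -2.4487
Iteration 4: beta = 0.6, y = -2.4487 + 0.6*(-2.4487 + 1.7335) = -2.8778
  grad(y) = -2.2669, v = y - alpha*grad = -2.6604
  prox(v) = soft_thresh(-2.6604, 0.163) = -2.4974
f(x_4) = 3*(-2.4974)^2 + 15*(-2.4974) + 1.7*|-2.4974| = -14.5044


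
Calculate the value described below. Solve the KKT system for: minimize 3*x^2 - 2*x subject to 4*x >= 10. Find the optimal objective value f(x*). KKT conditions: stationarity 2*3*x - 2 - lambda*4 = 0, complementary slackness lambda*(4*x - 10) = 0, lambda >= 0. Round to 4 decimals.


Step 1: Try lambda = 0 (constraint inactive).
x_unc = 2/(2*3) = 0.3333
Check: 4*0.3333 = 1.3332 < 10 -- violated!
Step 2: Constraint must be active: 4*x = 10
x* = 10/4 = 2.5
lambda = (2*3*2.5 - 2)/4 = 3.25
Step 3: Compute optimal value.
f(x*) = 3*2.5^2 - 2*2.5 = 13.75


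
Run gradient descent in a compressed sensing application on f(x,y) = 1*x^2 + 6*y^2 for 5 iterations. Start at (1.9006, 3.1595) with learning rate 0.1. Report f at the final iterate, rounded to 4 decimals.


Gradient descent on f(x,y) = 1*x^2 + 6*y^2.
Starting point: (1.9006, 3.1595), alpha = 0.1
Step 1: grad_x = 2*1*1.9006 = 3.8012, grad_y = 2*6*3.1595 = 37.914
  x_1 = 1.9006 - 0.1*3.8012 = 1.5205
  y_1 = 3.1595 - 0.1*37.914 = -0.6319
Step 2: grad_x = 2*1*1.5205 = 3.041, grad_y = 2*6*-0.6319 = -7.5828
  x_2 = 1.5205 - 0.1*3.041 = 1.2164
  y_2 = -0.6319 - 0.1*-7.5828 = 0.1264
Step 3: grad_x = 2*1*1.2164 = 2.4328, grad_y = 2*6*0.1264 = 1.5166
  x_3 = 1.2164 - 0.1*2.4328 = 0.9731
  y_3 = 0.1264 - 0.1*1.5166 = -0.0253
Step 4: grad_x = 2*1*0.9731 = 1.9462, grad_y = 2*6*-0.0253 = -0.3033
  x_4 = 0.9731 - 0.1*1.9462 = 0.7785
  y_4 = -0.0253 - 0.1*-0.3033 = 0.0051
Step 5: grad_x = 2*1*0.7785 = 1.557, grad_y = 2*6*0.0051 = 0.0607
  x_5 = 0.7785 - 0.1*1.557 = 0.6228
  y_5 = 0.0051 - 0.1*0.0607 = -0.001
f(0.6228, -0.001) = 1*0.6228^2 + 6*(-0.001)^2 = 0.3879


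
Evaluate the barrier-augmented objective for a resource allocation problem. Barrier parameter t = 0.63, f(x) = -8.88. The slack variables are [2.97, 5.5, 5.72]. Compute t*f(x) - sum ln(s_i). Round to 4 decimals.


Step 1: Compute log-barrier.
ln values: [1.0886, 1.7047, 1.744]
phi = -(1.0886 + 1.7047 + 1.744) = -4.5373
Step 2: Compute augmented objective.
t*f(x) = 0.63*-8.88 = -5.5944
Total = -5.5944 - 4.5373 = -10.1317


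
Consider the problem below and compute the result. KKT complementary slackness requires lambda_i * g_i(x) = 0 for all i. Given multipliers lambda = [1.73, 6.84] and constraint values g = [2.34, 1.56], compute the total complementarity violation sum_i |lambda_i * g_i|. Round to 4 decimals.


KKT complementary slackness check:
lambda_1 * g_1 = 1.73 * 2.34 = 4.0482
lambda_2 * g_2 = 6.84 * 1.56 = 10.6704
Total violation = 4.0482 + 10.6704 = 14.7186


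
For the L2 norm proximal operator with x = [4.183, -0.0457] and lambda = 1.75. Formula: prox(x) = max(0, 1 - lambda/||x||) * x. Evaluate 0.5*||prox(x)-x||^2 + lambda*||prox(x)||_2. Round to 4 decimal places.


Step 1: Compute ||x||.
||x|| = 4.1832
Step 2: Compute scaling factor.
scale = max(0, 1 - 1.75/4.1832) = 0.5817
Step 3: prox(x) = [2.4331, -0.0266]
||prox(x)|| = 2.4332
Step 4: Proximal objective.
0.5*||prox-x||^2 = 1.5313
lambda*||prox|| = 4.2581
Total = 5.7894


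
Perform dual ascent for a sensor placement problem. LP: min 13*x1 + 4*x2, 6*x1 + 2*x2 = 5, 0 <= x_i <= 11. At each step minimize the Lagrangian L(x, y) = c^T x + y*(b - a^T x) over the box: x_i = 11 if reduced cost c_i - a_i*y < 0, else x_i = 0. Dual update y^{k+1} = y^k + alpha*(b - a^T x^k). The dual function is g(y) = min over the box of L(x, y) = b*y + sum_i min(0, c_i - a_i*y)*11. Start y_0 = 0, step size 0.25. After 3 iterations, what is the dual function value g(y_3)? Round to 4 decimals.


Dual ascent for LP: min 13*x1 + 4*x2, 6*x1 + 2*x2 = 5, 0 <= x_i <= 11
Step 1: y^k = 0.0, reduced costs: (13.0, 4.0)
  x^k = (0.0, 0.0), subgradient = b - a^T x = 5.0
  y^{k+1} = 0.0 + 0.25*5.0 = 1.25
Step 2: y^k = 1.25, reduced costs: (5.5, 1.5)
  x^k = (0.0, 0.0), subgradient = b - a^T x = 5.0
  y^{k+1} = 1.25 + 0.25*5.0 = 2.5
Step 3: y^k = 2.5, reduced costs: (-2.0, -1.0)
  x^k = (11.0, 11.0), subgradient = b - a^T x = -83.0
  y^{k+1} = 2.5 + 0.25*-83.0 = -18.25
Dual objective at y_3 = -18.25: reduced costs (122.5, 40.5), box minimizer x = (0.0, 0.0)
g(y_3) = b*y + (c1 - a1*y)*x1 + (c2 - a2*y)*x2 = 5*(-18.25) + 122.5*0.0 + 40.5*0.0 = -91.25 + 0.0 + 0.0 = -91.25


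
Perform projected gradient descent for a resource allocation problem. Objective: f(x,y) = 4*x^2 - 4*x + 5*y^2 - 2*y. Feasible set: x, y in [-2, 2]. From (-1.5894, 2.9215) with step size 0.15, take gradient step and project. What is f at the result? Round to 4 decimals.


Step 1: Compute gradient at (-1.5894, 2.9215).
grad_x = 2*4*-1.5894 - 4 = -16.7152
grad_y = 2*5*2.9215 - 2 = 27.215
Step 2: Gradient step.
x_raw = -1.5894 - 0.15*-16.7152 = 0.9179
y_raw = 2.9215 - 0.15*27.215 = -1.1608
Step 3: Project onto [-2, 2].
x_proj = clip(0.9179) = 0.9179
y_proj = clip(-1.1608) = -1.1608
Step 4: Evaluate f.
f(0.9179, -1.1608) = 8.7567


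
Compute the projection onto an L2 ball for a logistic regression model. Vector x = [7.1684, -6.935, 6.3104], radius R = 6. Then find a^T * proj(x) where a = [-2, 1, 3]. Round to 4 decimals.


Step 1: Compute ||x|| (intermediates to 6 decimals).
||x|| = sqrt(7.1684^2 + (-6.935)^2 + 6.3104^2) = 11.802599
Step 2: Project.
Since ||x|| > R, scale = R/||x|| = 6/11.802599 = 0.508363, proj(x) = scale * x
proj(x) = [3.644149, -3.525497, 3.207974]
Step 3: Dot product.
a^T * proj(x) = -2*3.644149 + 1*(-3.525497) + 3*3.207974 = -1.1899


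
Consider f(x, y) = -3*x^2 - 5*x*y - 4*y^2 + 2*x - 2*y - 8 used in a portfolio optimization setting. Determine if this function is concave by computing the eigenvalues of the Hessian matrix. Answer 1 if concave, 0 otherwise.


The Hessian of f(x,y) = -3*x^2 - 5*x*y - 4*y^2 + 2*x - 2*y - 8 is:
H = [[-6, -5], [-5, -8]]
Trace = -6 - 8 = -14
Determinant = -6*-8 - (-5)^2 = 23
Discriminant = (-14)^2 - 4*23 = 104.0
Eigenvalues: lambda_1 = -12.099, lambda_2 = -1.901
The function is concave.

1


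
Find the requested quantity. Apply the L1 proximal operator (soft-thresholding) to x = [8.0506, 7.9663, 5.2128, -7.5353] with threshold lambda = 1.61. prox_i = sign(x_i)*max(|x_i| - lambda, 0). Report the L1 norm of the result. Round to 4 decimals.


Soft-thresholding with lambda = 1.61:
prox(8.0506) = sign(8.0506)*max(|8.0506| - 1.61, 0) = 6.4406
prox(7.9663) = sign(7.9663)*max(|7.9663| - 1.61, 0) = 6.3563
prox(5.2128) = sign(5.2128)*max(|5.2128| - 1.61, 0) = 3.6028
prox(-7.5353) = sign(-7.5353)*max(|-7.5353| - 1.61, 0) = -5.9253
prox(x) = [6.4406, 6.3563, 3.6028, -5.9253]
||prox(x)||_1 = 6.4406 + 6.3563 + 3.6028 + 5.9253 = 22.325


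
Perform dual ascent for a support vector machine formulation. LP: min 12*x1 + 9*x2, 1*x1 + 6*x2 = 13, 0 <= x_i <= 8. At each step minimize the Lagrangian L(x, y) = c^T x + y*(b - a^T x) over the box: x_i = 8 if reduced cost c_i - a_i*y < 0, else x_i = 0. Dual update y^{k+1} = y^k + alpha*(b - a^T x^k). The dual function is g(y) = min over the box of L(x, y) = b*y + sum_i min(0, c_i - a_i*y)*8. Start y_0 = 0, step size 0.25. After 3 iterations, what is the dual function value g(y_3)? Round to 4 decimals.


Dual ascent for LP: min 12*x1 + 9*x2, 1*x1 + 6*x2 = 13, 0 <= x_i <= 8
Step 1: y^k = 0.0, reduced costs: (12.0, 9.0)
  x^k = (0.0, 0.0), subgradient = b - a^T x = 13.0
  y^{k+1} = 0.0 + 0.25*13.0 = 3.25
Step 2: y^k = 3.25, reduced costs: (8.75, -10.5)
  x^k = (0.0, 8.0), subgradient = b - a^T x = -35.0
  y^{k+1} = 3.25 + 0.25*-35.0 = -5.5
Step 3: y^k = -5.5, reduced costs: (17.5, 42.0)
  x^k = (0.0, 0.0), subgradient = b - a^T x = 13.0
  y^{k+1} = -5.5 + 0.25*13.0 = -2.25
Dual objective at y_3 = -2.25: reduced costs (14.25, 22.5), box minimizer x = (0.0, 0.0)
g(y_3) = b*y + (c1 - a1*y)*x1 + (c2 - a2*y)*x2 = 13*(-2.25) + 14.25*0.0 + 22.5*0.0 = -29.25 + 0.0 + 0.0 = -29.25


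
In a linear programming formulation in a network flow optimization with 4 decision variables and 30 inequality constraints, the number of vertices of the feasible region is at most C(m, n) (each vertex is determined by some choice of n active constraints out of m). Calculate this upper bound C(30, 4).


Each vertex corresponds to some choice of n active constraints out of m, so the number of vertices is at most C(m, n) = m! / (n!(m-n)!).
m = 30, n = 4
Numerator: 30 * 29 * 28 * 27
Denominator: 4! = 24
C(30, 4) = 27405


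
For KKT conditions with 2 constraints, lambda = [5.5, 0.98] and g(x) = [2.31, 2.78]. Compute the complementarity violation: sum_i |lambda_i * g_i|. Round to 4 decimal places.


KKT complementary slackness check:
lambda_1 * g_1 = 5.5 * 2.31 = 12.705
lambda_2 * g_2 = 0.98 * 2.78 = 2.7244
Total violation = 12.705 + 2.7244 = 15.4294


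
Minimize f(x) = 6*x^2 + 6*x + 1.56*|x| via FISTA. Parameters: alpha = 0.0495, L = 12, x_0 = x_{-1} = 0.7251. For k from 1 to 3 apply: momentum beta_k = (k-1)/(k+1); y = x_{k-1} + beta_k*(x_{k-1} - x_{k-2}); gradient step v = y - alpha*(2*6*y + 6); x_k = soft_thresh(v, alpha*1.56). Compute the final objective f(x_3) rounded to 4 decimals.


FISTA on f(x) = 6*x^2 + 6*x + 1.56*|x|
L = 12, alpha = 0.0495
Iteration 1: beta = 0.0, y = 0.7251 + 0.0*(0.7251 - 0.7251) = 0.7251
  grad(y) = 14.7012, v = y - alpha*grad = -0.0026
  prox(v) = soft_thresh(-0.0026, 0.0772) = 0.0
Iteration 2: beta = 0.3333, y = 0.0 + 0.3333*(0.0 - 0.7251) = -0.2417
  grad(y) = 3.0996, v = y - alpha*grad = -0.3951
  prox(v) = soft_thresh(-0.3951, 0.0772) = -0.3179
Iteration 3: beta = 0.5, y = -0.3179 + 0.5*(-0.3179 - 0.0) = -0.4769
  grad(y) = 0.2776, v = y - alpha*grad = -0.4906
  prox(v) = soft_thresh(-0.4906, 0.0772) = -0.4134
f(x_3) = 6*(-0.4134)^2 + 6*(-0.4134) + 1.56*|-0.4134| = -0.8101


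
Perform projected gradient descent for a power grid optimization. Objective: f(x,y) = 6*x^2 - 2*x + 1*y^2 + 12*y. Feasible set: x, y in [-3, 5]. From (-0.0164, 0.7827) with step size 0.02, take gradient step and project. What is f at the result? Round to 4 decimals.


Step 1: Compute gradient at (-0.0164, 0.7827).
grad_x = 2*6*-0.0164 - 2 = -2.1968
grad_y = 2*1*0.7827 + 12 = 13.5654
Step 2: Gradient step.
x_raw = -0.0164 - 0.02*-2.1968 = 0.0275
y_raw = 0.7827 - 0.02*13.5654 = 0.5114
Step 3: Project onto [-3, 5].
x_proj = clip(0.0275) = 0.0275
y_proj = clip(0.5114) = 0.5114
Step 4: Evaluate f.
f(0.0275, 0.5114) = 6.3477


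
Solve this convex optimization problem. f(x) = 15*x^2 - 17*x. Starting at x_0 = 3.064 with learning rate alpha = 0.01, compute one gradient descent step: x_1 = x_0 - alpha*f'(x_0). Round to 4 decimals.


We compute the gradient at x_0 and apply the update.
f'(x) = 30*x - 17
f'(3.064) = 30*3.064 - 17 = 74.92
x_1 = 3.064 - 0.01*74.92 = 2.3148


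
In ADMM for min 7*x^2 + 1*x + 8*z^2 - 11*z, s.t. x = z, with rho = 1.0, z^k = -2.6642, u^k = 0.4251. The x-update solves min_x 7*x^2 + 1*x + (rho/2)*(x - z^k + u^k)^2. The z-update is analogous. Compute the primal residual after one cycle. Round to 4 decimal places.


ADMM iteration with rho = 1.0, z^k = -2.6642, u^k = 0.4251
Step 1: x-update.
Minimize 7*x^2 + 1*x + (1.0/2)*(x + 2.6642 + 0.4251)^2
FOC: (2*7 + 1.0)*x = -1 + 1.0*(-2.6642 - 0.4251)
x^{k+1} = -0.2726
Step 2: z-update.
Minimize 8*z^2 - 11*z + (1.0/2)*(-0.2726 - z + 0.4251)^2
FOC: (2*8 + 1.0)*z = 11 + 1.0*(-0.2726 + 0.4251)
z^{k+1} = 0.656
Step 3: u-update.
u^{k+1} = 0.4251 - 0.2726 - 0.656 = -0.5035
Step 4: Primal residual = |-0.2726 - 0.656| = 0.9286


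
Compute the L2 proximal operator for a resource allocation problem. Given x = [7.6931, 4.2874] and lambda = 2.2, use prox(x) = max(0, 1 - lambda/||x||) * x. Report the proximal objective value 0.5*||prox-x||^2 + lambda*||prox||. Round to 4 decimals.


Step 1: Compute ||x||.
||x|| = 8.8071
Step 2: Compute scaling factor.
scale = max(0, 1 - 2.2/8.8071) = 0.7502
Step 3: prox(x) = [5.7714, 3.2164]
||prox(x)|| = 6.6071
Step 4: Proximal objective.
0.5*||prox-x||^2 = 2.42
lambda*||prox|| = 14.5356
Total = 16.9557


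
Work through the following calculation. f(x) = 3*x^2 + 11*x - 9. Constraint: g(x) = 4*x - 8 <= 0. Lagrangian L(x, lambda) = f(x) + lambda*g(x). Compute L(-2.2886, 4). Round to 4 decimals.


Step 1: Evaluate f(x).
f(-2.2886) = 3*(-2.2886)^2 + 11*(-2.2886) - 9 = -18.4615
Step 2: Evaluate g(x).
g(-2.2886) = 4*-2.2886 - 8 = -17.1544
Step 3: Compute Lagrangian.
L = -18.4615 + 4*-17.1544 = -87.0791


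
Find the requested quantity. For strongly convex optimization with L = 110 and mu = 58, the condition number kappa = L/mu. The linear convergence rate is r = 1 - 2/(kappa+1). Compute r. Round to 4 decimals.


Step 1: Compute the condition number.
kappa = L/mu = 110/58 = 1.8966
Step 2: Compute the convergence rate.
r = 1 - 2/(kappa + 1) = 1 - 2*mu/(L + mu) = (L - mu)/(L + mu) = 52/168 = 0.3095


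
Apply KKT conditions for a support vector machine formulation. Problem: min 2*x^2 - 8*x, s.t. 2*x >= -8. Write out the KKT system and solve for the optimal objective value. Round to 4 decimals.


Step 1: Try lambda = 0 (constraint inactive).
Stationarity: 2*2*x - 8 = 0
x* = 8/(2*2) = 2.0
Check constraint: 2*2.0 = 4.0 >= -8 -- satisfied.
Step 2: Compute optimal value.
f(x*) = 2*2.0^2 - 8*2.0 = -8.0


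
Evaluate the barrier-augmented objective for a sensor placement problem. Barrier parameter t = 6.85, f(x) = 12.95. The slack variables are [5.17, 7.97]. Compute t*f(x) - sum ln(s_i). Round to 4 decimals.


Step 1: Compute log-barrier.
ln values: [1.6429, 2.0757]
phi = -(1.6429 + 2.0757) = -3.7186
Step 2: Compute augmented objective.
t*f(x) = 6.85*12.95 = 88.7075
Total = 88.7075 - 3.7186 = 84.9889


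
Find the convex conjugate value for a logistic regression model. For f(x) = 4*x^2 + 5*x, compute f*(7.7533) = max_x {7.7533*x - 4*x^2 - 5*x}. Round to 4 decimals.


f*(y) = sup_x {y*x - a*x^2 - b*x} = sup_x {(y-b)*x - a*x^2}
FOC: (y - b) - 2a*x = 0 => x* = (y - b)/(2a)
x* = (7.7533 - 5)/(2*4) = 0.3442
f*(7.7533) = (y-b)^2/(4a) = (7.7533 - 5)^2/(4*4)
= 7.5807/16 = 0.4738


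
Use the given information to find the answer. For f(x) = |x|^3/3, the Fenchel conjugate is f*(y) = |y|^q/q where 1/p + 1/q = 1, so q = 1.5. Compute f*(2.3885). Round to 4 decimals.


The conjugate exponent q satisfies 1/p + 1/q = 1.
p = 3, so q = 3/(3 - 1) = 1.5
|y|^q = 2.3885^1.5 = 3.6914
f*(2.3885) = 3.6914 / 1.5 = 2.4609


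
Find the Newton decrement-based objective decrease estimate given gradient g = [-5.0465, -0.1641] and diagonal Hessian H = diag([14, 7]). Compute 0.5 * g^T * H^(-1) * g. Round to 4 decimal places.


Step 1: H is diagonal, so H^(-1) * g = [-0.3605, -0.0234].
Step 2: g^T H^(-1) g = sum_i g_i^2 / H_ii
  = (-5.0465)^2/14 + (-0.1641)^2/7
  = 1.8191 + 0.0038 = 1.8229
Step 3: Objective decrease = 0.5 * g^T H^(-1) g = 0.9115


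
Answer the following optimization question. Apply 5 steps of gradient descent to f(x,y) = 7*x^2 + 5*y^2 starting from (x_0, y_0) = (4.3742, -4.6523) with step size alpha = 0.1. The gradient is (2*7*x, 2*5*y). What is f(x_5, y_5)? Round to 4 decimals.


Gradient descent on f(x,y) = 7*x^2 + 5*y^2.
Starting point: (4.3742, -4.6523), alpha = 0.1
Step 1: grad_x = 2*7*4.3742 = 61.2388, grad_y = 2*5*-4.6523 = -46.523
  x_1 = 4.3742 - 0.1*61.2388 = -1.7497
  y_1 = -4.6523 - 0.1*-46.523 = 0.0
Step 2: grad_x = 2*7*-1.7497 = -24.4955, grad_y = 2*5*0.0 = 0.0
  x_2 = -1.7497 - 0.1*-24.4955 = 0.6999
  y_2 = 0.0 - 0.1*0.0 = 0.0
Step 3: grad_x = 2*7*0.6999 = 9.7982, grad_y = 2*5*0.0 = 0.0
  x_3 = 0.6999 - 0.1*9.7982 = -0.2799
  y_3 = 0.0 - 0.1*0.0 = 0.0
Step 4: grad_x = 2*7*-0.2799 = -3.9193, grad_y = 2*5*0.0 = 0.0
  x_4 = -0.2799 - 0.1*-3.9193 = 0.112
  y_4 = 0.0 - 0.1*0.0 = 0.0
Step 5: grad_x = 2*7*0.112 = 1.5677, grad_y = 2*5*0.0 = 0.0
  x_5 = 0.112 - 0.1*1.5677 = -0.0448
  y_5 = 0.0 - 0.1*0.0 = 0.0
f(-0.0448, 0.0) = 7*(-0.0448)^2 + 5*0.0^2 = 0.014


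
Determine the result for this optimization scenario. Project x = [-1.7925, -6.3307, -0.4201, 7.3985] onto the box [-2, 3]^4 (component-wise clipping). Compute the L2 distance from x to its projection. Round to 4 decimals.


Project each component onto [-2, 3].
clip(-1.7925) = -1.7925, clip(-6.3307) = -2.0, clip(-0.4201) = -0.4201, clip(7.3985) = 3.0
Projection = [-1.7925, -2.0, -0.4201, 3.0]
Squared diffs: [0.0, 18.755, 0.0, 19.3468]
Distance = sqrt(38.1018) = 6.1727


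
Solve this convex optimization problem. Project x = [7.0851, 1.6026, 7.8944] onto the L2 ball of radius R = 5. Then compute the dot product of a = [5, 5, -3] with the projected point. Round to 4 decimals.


Step 1: Compute ||x|| (intermediates to 6 decimals).
||x|| = sqrt(7.0851^2 + 1.6026^2 + 7.8944^2) = 10.727932
Step 2: Project.
Since ||x|| > R, scale = R/||x|| = 5/10.727932 = 0.466073, proj(x) = scale * x
proj(x) = [3.302174, 0.746929, 3.679367]
Step 3: Dot product.
a^T * proj(x) = 5*3.302174 + 5*0.746929 - 3*3.679367 = 9.2074


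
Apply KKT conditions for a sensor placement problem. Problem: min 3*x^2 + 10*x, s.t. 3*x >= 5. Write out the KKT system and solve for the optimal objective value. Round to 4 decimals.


Step 1: Try lambda = 0 (constraint inactive).
x_unc = -10/(2*3) = -1.6667
Check: 3*-1.6667 = -5.0001 < 5 -- violated!
Step 2: Constraint must be active: 3*x = 5
x* = 5/3 = 1.6667 (rounded; the exact value 5/3 is used below)
lambda = (2*3*(5/3) + 10)/3 = 6.6667
Step 3: Compute optimal value.
f(x*) = 3*(5/3)^2 + 10*(5/3) = 25.0


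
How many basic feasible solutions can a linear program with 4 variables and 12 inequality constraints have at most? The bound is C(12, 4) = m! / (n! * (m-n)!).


Each vertex corresponds to some choice of n active constraints out of m, so the number of vertices is at most C(m, n) = m! / (n!(m-n)!).
m = 12, n = 4
Numerator: 12 * 11 * 10 * 9
Denominator: 4! = 24
C(12, 4) = 495


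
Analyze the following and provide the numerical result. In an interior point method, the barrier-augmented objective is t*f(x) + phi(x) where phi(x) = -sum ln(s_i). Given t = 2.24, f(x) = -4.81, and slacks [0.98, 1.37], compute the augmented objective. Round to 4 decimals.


Step 1: Compute log-barrier.
ln values: [-0.0202, 0.3148]
phi = -(-0.0202 + 0.3148) = -0.2946
Step 2: Compute augmented objective.
t*f(x) = 2.24*-4.81 = -10.7744
Total = -10.7744 - 0.2946 = -11.069


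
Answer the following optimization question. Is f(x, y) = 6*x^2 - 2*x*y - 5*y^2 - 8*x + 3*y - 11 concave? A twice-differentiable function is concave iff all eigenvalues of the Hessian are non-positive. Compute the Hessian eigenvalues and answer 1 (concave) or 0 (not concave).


The Hessian of f(x,y) = 6*x^2 - 2*x*y - 5*y^2 - 8*x + 3*y - 11 is:
H = [[12, -2], [-2, -10]]
Trace = 12 - 10 = 2
Determinant = 12*-10 - (-2)^2 = -124
Discriminant = (2)^2 - 4*-124 = 500.0
Eigenvalues: lambda_1 = -10.1803, lambda_2 = 12.1803
The function is not concave.

0


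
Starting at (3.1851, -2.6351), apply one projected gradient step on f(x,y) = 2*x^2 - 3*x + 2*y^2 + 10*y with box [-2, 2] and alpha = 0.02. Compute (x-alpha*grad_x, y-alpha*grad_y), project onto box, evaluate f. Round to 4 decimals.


Step 1: Compute gradient at (3.1851, -2.6351).
grad_x = 2*2*3.1851 - 3 = 9.7404
grad_y = 2*2*-2.6351 + 10 = -0.5404
Step 2: Gradient step.
x_raw = 3.1851 - 0.02*9.7404 = 2.9903
y_raw = -2.6351 - 0.02*-0.5404 = -2.6243
Step 3: Project onto [-2, 2].
x_proj = clip(2.9903) = 2.0
y_proj = clip(-2.6243) = -2.0
Step 4: Evaluate f.
f(2.0, -2.0) = -10.0


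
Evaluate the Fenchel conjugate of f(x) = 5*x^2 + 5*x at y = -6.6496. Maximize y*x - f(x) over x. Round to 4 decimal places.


f*(y) = sup_x {y*x - a*x^2 - b*x} = sup_x {(y-b)*x - a*x^2}
FOC: (y - b) - 2a*x = 0 => x* = (y - b)/(2a)
x* = (-6.6496 - 5)/(2*5) = -1.165
f*(-6.6496) = (y-b)^2/(4a) = (-6.6496 - 5)^2/(4*5)
= 135.7132/20 = 6.7857


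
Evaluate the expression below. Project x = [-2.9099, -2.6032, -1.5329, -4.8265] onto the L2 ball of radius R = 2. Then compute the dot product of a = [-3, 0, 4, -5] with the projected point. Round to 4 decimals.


Step 1: Compute ||x|| (intermediates to 6 decimals).
||x|| = sqrt((-2.9099)^2 + (-2.6032)^2 + (-1.5329)^2 + (-4.8265)^2) = 6.394455
Step 2: Project.
Since ||x|| > R, scale = R/||x|| = 2/6.394455 = 0.312771, proj(x) = scale * x
proj(x) = [-0.910132, -0.814205, -0.479447, -1.509589]
Step 3: Dot product.
a^T * proj(x) = -3*(-0.910132) + 0*(-0.814205) + 4*(-0.479447) - 5*(-1.509589) = 8.3606


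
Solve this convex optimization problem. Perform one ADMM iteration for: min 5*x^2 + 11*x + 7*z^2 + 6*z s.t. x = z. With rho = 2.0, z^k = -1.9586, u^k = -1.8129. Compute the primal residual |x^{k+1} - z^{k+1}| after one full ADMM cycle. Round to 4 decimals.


ADMM iteration with rho = 2.0, z^k = -1.9586, u^k = -1.8129
Step 1: x-update.
Minimize 5*x^2 + 11*x + (2.0/2)*(x + 1.9586 - 1.8129)^2
FOC: (2*5 + 2.0)*x = -11 + 2.0*(-1.9586 + 1.8129)
x^{k+1} = -0.941
Step 2: z-update.
Minimize 7*z^2 + 6*z + (2.0/2)*(-0.941 - z - 1.8129)^2
FOC: (2*7 + 2.0)*z = -6 + 2.0*(-0.941 - 1.8129)
z^{k+1} = -0.7192
Step 3: u-update.
u^{k+1} = -1.8129 - 0.941 + 0.7192 = -2.0346
Step 4: Primal residual = |-0.941 + 0.7192| = 0.2217


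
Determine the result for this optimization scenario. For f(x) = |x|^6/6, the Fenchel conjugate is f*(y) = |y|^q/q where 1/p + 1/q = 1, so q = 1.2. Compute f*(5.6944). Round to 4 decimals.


The conjugate exponent q satisfies 1/p + 1/q = 1.
p = 6, so q = 6/(6 - 1) = 1.2
|y|^q = 5.6944^1.2 = 8.0638
f*(5.6944) = 8.0638 / 1.2 = 6.7198


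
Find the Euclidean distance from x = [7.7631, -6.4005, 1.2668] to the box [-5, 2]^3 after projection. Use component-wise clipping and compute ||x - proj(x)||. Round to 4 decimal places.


Project each component onto [-5, 2].
clip(7.7631) = 2.0, clip(-6.4005) = -5.0, clip(1.2668) = 1.2668
Projection = [2.0, -5.0, 1.2668]
Squared diffs: [33.2133, 1.9614, 0.0]
Distance = sqrt(35.1747) = 5.9308


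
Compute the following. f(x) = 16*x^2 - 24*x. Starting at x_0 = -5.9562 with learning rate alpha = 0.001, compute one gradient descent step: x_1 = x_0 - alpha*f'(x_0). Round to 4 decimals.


We compute the gradient at x_0 and apply the update.
f'(x) = 32*x - 24
f'(-5.9562) = 32*-5.9562 - 24 = -214.5984
x_1 = -5.9562 - 0.001*-214.5984 = -5.7416


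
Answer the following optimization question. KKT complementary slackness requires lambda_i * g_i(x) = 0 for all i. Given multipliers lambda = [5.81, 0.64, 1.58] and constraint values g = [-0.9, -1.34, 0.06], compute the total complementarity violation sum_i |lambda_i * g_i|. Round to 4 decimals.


KKT complementary slackness check:
lambda_1 * g_1 = 5.81 * -0.9 = -5.229
lambda_2 * g_2 = 0.64 * -1.34 = -0.8576
lambda_3 * g_3 = 1.58 * 0.06 = 0.0948
Total violation = 5.229 + 0.8576 + 0.0948 = 6.1814


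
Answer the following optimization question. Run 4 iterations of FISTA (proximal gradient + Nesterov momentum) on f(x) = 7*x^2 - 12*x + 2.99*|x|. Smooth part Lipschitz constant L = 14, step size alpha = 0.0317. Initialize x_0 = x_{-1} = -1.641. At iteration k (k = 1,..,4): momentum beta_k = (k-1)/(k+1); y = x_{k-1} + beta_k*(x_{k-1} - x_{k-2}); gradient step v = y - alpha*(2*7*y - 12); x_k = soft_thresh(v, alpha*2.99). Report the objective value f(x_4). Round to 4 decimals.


FISTA on f(x) = 7*x^2 - 12*x + 2.99*|x|
L = 14, alpha = 0.0317
Iteration 1: beta = 0.0, y = -1.641 + 0.0*(-1.641 + 1.641) = -1.641
  grad(y) = -34.974, v = y - alpha*grad = -0.5323
  prox(v) = soft_thresh(-0.5323, 0.0948) = -0.4375
Iteration 2: beta = 0.3333, y = -0.4375 + 0.3333*(-0.4375 + 1.641) = -0.0364
  grad(y) = -12.5094, v = y - alpha*grad = 0.3602
  prox(v) = soft_thresh(0.3602, 0.0948) = 0.2654
Iteration 3: beta = 0.5, y = 0.2654 + 0.5*(0.2654 + 0.4375) = 0.6168
  grad(y) = -3.3643, v = y - alpha*grad = 0.7235
  prox(v) = soft_thresh(0.7235, 0.0948) = 0.6287
Iteration 4: beta = 0.6, y = 0.6287 + 0.6*(0.6287 - 0.2654) = 0.8467
  grad(y) = -0.1463, v = y - alpha*grad = 0.8513
  prox(v) = soft_thresh(0.8513, 0.0948) = 0.7565
f(x_4) = 7*0.7565^2 - 12*0.7565 + 2.99*|0.7565| = -2.8099


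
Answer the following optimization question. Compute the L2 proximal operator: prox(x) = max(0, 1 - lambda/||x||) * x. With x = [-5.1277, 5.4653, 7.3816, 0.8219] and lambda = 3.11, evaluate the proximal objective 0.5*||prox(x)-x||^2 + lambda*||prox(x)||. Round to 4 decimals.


Step 1: Compute ||x||.
||x|| = 10.5511
Step 2: Compute scaling factor.
scale = max(0, 1 - 3.11/10.5511) = 0.7052
Step 3: prox(x) = [-3.6163, 3.8544, 5.2058, 0.5796]
||prox(x)|| = 7.4411
Step 4: Proximal objective.
0.5*||prox-x||^2 = 4.8361
lambda*||prox|| = 23.1418
Total = 27.978


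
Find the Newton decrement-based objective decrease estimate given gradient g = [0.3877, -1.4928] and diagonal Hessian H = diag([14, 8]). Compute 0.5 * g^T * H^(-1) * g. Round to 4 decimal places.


Step 1: H is diagonal, so H^(-1) * g = [0.0277, -0.1866].
Step 2: g^T H^(-1) g = sum_i g_i^2 / H_ii
  = (0.3877)^2/14 + (-1.4928)^2/8
  = 0.0107 + 0.2786 = 0.2893
Step 3: Objective decrease = 0.5 * g^T H^(-1) g = 0.1446


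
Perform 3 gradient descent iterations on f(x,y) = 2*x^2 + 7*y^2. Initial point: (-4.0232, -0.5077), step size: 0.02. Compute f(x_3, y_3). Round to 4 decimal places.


Gradient descent on f(x,y) = 2*x^2 + 7*y^2.
Starting point: (-4.0232, -0.5077), alpha = 0.02
Step 1: grad_x = 2*2*-4.0232 = -16.0928, grad_y = 2*7*-0.5077 = -7.1078
  x_1 = -4.0232 - 0.02*-16.0928 = -3.7013
  y_1 = -0.5077 - 0.02*-7.1078 = -0.3655
Step 2: grad_x = 2*2*-3.7013 = -14.8054, grad_y = 2*7*-0.3655 = -5.1176
  x_2 = -3.7013 - 0.02*-14.8054 = -3.4052
  y_2 = -0.3655 - 0.02*-5.1176 = -0.2632
Step 3: grad_x = 2*2*-3.4052 = -13.6209, grad_y = 2*7*-0.2632 = -3.6847
  x_3 = -3.4052 - 0.02*-13.6209 = -3.1328
  y_3 = -0.2632 - 0.02*-3.6847 = -0.1895
f(-3.1328, -0.1895) = 2*(-3.1328)^2 + 7*(-0.1895)^2 = 19.8805


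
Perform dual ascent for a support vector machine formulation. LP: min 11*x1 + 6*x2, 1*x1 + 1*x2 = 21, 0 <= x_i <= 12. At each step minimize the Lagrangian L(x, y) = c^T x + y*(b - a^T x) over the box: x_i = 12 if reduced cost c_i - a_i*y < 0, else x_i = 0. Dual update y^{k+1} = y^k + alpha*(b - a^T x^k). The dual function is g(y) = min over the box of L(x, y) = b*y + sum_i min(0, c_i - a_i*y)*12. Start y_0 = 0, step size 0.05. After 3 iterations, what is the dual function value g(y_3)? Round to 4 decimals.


Dual ascent for LP: min 11*x1 + 6*x2, 1*x1 + 1*x2 = 21, 0 <= x_i <= 12
Step 1: y^k = 0.0, reduced costs: (11.0, 6.0)
  x^k = (0.0, 0.0), subgradient = b - a^T x = 21.0
  y^{k+1} = 0.0 + 0.05*21.0 = 1.05
Step 2: y^k = 1.05, reduced costs: (9.95, 4.95)
  x^k = (0.0, 0.0), subgradient = b - a^T x = 21.0
  y^{k+1} = 1.05 + 0.05*21.0 = 2.1
Step 3: y^k = 2.1, reduced costs: (8.9, 3.9)
  x^k = (0.0, 0.0), subgradient = b - a^T x = 21.0
  y^{k+1} = 2.1 + 0.05*21.0 = 3.15
Dual objective at y_3 = 3.15: reduced costs (7.85, 2.85), box minimizer x = (0.0, 0.0)
g(y_3) = b*y + (c1 - a1*y)*x1 + (c2 - a2*y)*x2 = 21*3.15 + 7.85*0.0 + 2.85*0.0 = 66.15 + 0.0 + 0.0 = 66.15


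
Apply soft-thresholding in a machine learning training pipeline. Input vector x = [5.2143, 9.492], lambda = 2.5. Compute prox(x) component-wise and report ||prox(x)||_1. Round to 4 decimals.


Soft-thresholding with lambda = 2.5:
prox(5.2143) = sign(5.2143)*max(|5.2143| - 2.5, 0) = 2.7143
prox(9.492) = sign(9.492)*max(|9.492| - 2.5, 0) = 6.992
prox(x) = [2.7143, 6.992]
||prox(x)||_1 = 2.7143 + 6.992 = 9.7063


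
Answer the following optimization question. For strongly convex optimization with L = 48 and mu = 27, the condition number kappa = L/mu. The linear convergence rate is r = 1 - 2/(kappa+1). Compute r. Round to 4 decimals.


Step 1: Compute the condition number.
kappa = L/mu = 48/27 = 1.7778
Step 2: Compute the convergence rate.
r = 1 - 2/(kappa + 1) = 1 - 2*mu/(L + mu) = (L - mu)/(L + mu) = 21/75 = 0.28


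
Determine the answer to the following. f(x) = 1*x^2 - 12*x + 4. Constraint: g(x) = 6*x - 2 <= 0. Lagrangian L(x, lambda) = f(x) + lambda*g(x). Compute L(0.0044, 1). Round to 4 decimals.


Step 1: Evaluate f(x).
f(0.0044) = 1*0.0044^2 - 12*0.0044 + 4 = 3.9472
Step 2: Evaluate g(x).
g(0.0044) = 6*0.0044 - 2 = -1.9736
Step 3: Compute Lagrangian.
L = 3.9472 + 1*-1.9736 = 1.9736


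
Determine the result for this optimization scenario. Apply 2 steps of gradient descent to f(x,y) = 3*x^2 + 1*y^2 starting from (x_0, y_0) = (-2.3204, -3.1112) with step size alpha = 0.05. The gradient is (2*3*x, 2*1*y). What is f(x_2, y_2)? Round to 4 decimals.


Gradient descent on f(x,y) = 3*x^2 + 1*y^2.
Starting point: (-2.3204, -3.1112), alpha = 0.05
Step 1: grad_x = 2*3*-2.3204 = -13.9224, grad_y = 2*1*-3.1112 = -6.2224
  x_1 = -2.3204 - 0.05*-13.9224 = -1.6243
  y_1 = -3.1112 - 0.05*-6.2224 = -2.8001
Step 2: grad_x = 2*3*-1.6243 = -9.7457, grad_y = 2*1*-2.8001 = -5.6002
  x_2 = -1.6243 - 0.05*-9.7457 = -1.137
  y_2 = -2.8001 - 0.05*-5.6002 = -2.5201
f(-1.137, -2.5201) = 3*(-1.137)^2 + 1*(-2.5201)^2 = 10.229


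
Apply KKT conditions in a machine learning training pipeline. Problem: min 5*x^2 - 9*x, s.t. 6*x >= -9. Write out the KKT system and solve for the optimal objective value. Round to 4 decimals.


Step 1: Try lambda = 0 (constraint inactive).
Stationarity: 2*5*x - 9 = 0
x* = 9/(2*5) = 0.9
Check constraint: 6*0.9 = 5.4 >= -9 -- satisfied.
Step 2: Compute optimal value.
f(x*) = 5*0.9^2 - 9*0.9 = -4.05


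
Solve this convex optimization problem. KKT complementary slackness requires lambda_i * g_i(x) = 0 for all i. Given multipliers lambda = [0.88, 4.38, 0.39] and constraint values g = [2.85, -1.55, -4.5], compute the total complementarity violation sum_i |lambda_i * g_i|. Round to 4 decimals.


KKT complementary slackness check:
lambda_1 * g_1 = 0.88 * 2.85 = 2.508
lambda_2 * g_2 = 4.38 * -1.55 = -6.789
lambda_3 * g_3 = 0.39 * -4.5 = -1.755
Total violation = 2.508 + 6.789 + 1.755 = 11.052


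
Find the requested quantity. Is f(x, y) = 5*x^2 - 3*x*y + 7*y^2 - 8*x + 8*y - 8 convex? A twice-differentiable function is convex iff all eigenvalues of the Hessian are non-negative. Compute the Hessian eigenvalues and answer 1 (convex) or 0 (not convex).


The Hessian of f(x,y) = 5*x^2 - 3*x*y + 7*y^2 - 8*x + 8*y - 8 is:
H = [[10, -3], [-3, 14]]
Trace = 10 + 14 = 24
Determinant = 10*14 - (-3)^2 = 131
Discriminant = (24)^2 - 4*131 = 52.0
Eigenvalues: lambda_1 = 8.3944, lambda_2 = 15.6056
The function is convex.

1


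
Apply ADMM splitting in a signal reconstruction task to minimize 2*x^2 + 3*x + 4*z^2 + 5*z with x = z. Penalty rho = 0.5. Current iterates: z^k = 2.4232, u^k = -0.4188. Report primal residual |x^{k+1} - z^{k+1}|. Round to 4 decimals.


ADMM iteration with rho = 0.5, z^k = 2.4232, u^k = -0.4188
Step 1: x-update.
Minimize 2*x^2 + 3*x + (0.5/2)*(x - 2.4232 - 0.4188)^2
FOC: (2*2 + 0.5)*x = -3 + 0.5*(2.4232 + 0.4188)
x^{k+1} = -0.3509
Step 2: z-update.
Minimize 4*z^2 + 5*z + (0.5/2)*(-0.3509 - z - 0.4188)^2
FOC: (2*4 + 0.5)*z = -5 + 0.5*(-0.3509 - 0.4188)
z^{k+1} = -0.6335
Step 3: u-update.
u^{k+1} = -0.4188 - 0.3509 + 0.6335 = -0.1362
Step 4: Primal residual = |-0.3509 + 0.6335| = 0.2826


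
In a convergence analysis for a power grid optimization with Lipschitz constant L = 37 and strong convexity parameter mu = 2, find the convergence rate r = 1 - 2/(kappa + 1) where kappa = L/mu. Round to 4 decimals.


Step 1: Compute the condition number.
kappa = L/mu = 37/2 = 18.5
Step 2: Compute the convergence rate.
r = 1 - 2/(kappa + 1) = 1 - 2*mu/(L + mu) = (L - mu)/(L + mu) = 35/39 = 0.8974


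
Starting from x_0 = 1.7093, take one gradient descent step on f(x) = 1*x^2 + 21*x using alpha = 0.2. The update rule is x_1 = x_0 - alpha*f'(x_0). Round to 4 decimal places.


We compute the gradient at x_0 and apply the update.
f'(x) = 2*x + 21
f'(1.7093) = 2*1.7093 + 21 = 24.4186
x_1 = 1.7093 - 0.2*24.4186 = -3.1744


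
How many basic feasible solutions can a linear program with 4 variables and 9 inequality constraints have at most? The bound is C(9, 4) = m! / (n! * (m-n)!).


Each vertex corresponds to some choice of n active constraints out of m, so the number of vertices is at most C(m, n) = m! / (n!(m-n)!).
m = 9, n = 4
Numerator: 9 * 8 * 7 * 6
Denominator: 4! = 24
C(9, 4) = 126


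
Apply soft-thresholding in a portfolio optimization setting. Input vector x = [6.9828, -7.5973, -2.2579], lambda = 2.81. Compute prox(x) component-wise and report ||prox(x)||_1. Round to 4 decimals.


Soft-thresholding with lambda = 2.81:
prox(6.9828) = sign(6.9828)*max(|6.9828| - 2.81, 0) = 4.1728
prox(-7.5973) = sign(-7.5973)*max(|-7.5973| - 2.81, 0) = -4.7873
prox(-2.2579) = sign(-2.2579)*max(|-2.2579| - 2.81, 0) = 0.0
prox(x) = [4.1728, -4.7873, 0.0]
||prox(x)||_1 = 4.1728 + 4.7873 + 0.0 = 8.9601


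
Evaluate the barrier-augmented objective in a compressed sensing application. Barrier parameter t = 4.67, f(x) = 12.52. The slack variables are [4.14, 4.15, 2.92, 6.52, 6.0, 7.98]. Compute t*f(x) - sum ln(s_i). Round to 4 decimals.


Step 1: Compute log-barrier.
ln values: [1.4207, 1.4231, 1.0716, 1.8749, 1.7918, 2.0769]
phi = -(1.4207 + 1.4231 + 1.0716 + 1.8749 + 1.7918 + 2.0769) = -9.659
Step 2: Compute augmented objective.
t*f(x) = 4.67*12.52 = 58.4684
Total = 58.4684 - 9.659 = 48.8094


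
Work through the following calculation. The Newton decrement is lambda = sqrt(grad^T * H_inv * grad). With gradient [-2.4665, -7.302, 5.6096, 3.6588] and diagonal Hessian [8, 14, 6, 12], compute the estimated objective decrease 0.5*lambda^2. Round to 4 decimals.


Step 1: H is diagonal, so H^(-1) * g = [-0.3083, -0.5216, 0.9349, 0.3049].
Step 2: g^T H^(-1) g = sum_i g_i^2 / H_ii
  = (-2.4665)^2/8 + (-7.302)^2/14 + (5.6096)^2/6 + (3.6588)^2/12
  = 0.7605 + 3.8085 + 5.2446 + 1.1156 = 10.9291
Step 3: Objective decrease = 0.5 * g^T H^(-1) g = 5.4646


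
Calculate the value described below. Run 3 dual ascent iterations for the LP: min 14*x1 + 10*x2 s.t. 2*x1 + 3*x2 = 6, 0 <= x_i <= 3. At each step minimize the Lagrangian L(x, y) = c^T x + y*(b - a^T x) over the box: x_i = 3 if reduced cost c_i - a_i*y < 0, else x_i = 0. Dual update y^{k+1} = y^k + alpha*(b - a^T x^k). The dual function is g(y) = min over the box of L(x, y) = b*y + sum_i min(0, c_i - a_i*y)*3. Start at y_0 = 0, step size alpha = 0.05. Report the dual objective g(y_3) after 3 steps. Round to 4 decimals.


Dual ascent for LP: min 14*x1 + 10*x2, 2*x1 + 3*x2 = 6, 0 <= x_i <= 3
Step 1: y^k = 0.0, reduced costs: (14.0, 10.0)
  x^k = (0.0, 0.0), subgradient = b - a^T x = 6.0
  y^{k+1} = 0.0 + 0.05*6.0 = 0.3
Step 2: y^k = 0.3, reduced costs: (13.4, 9.1)
  x^k = (0.0, 0.0), subgradient = b - a^T x = 6.0
  y^{k+1} = 0.3 + 0.05*6.0 = 0.6
Step 3: y^k = 0.6, reduced costs: (12.8, 8.2)
  x^k = (0.0, 0.0), subgradient = b - a^T x = 6.0
  y^{k+1} = 0.6 + 0.05*6.0 = 0.9
Dual objective at y_3 = 0.9: reduced costs (12.2, 7.3), box minimizer x = (0.0, 0.0)
g(y_3) = b*y + (c1 - a1*y)*x1 + (c2 - a2*y)*x2 = 6*0.9 + 12.2*0.0 + 7.3*0.0 = 5.4 + 0.0 + 0.0 = 5.4


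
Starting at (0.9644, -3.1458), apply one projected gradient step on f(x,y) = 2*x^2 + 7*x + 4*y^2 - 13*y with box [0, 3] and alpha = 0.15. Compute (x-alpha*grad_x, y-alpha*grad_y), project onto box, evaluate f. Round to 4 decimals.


Step 1: Compute gradient at (0.9644, -3.1458).
grad_x = 2*2*0.9644 + 7 = 10.8576
grad_y = 2*4*-3.1458 - 13 = -38.1664
Step 2: Gradient step.
x_raw = 0.9644 - 0.15*10.8576 = -0.6642
y_raw = -3.1458 - 0.15*-38.1664 = 2.5792
Step 3: Project onto [0, 3].
x_proj = clip(-0.6642) = 0.0
y_proj = clip(2.5792) = 2.5792
Step 4: Evaluate f.
f(0.0, 2.5792) = -6.9208
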